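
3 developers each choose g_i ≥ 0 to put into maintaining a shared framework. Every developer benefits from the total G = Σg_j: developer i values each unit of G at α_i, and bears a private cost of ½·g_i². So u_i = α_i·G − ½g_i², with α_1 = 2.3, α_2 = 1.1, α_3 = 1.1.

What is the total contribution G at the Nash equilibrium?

4.5

Developer i's FOC: ∂u_i/∂g_i = α_i − g_i = 0, so g_i* = α_i.
NE contributions = (2.3, 1.1, 1.1); G = 4.5.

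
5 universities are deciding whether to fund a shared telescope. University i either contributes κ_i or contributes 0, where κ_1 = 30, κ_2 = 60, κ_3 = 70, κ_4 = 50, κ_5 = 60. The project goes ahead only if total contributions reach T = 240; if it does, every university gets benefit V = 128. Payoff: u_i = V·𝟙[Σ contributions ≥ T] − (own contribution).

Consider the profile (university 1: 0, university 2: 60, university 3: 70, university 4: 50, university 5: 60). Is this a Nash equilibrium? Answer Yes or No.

Yes

Total = 240 ≥ 240: provided.
University 1 (pledges 0, payoff 128): pledging 30 → total 270, payoff 98. No gain.
University 2 (pledges 60, payoff 68): dropping to 0 → total 180, payoff 0. No gain.
University 3 (pledges 70, payoff 58): dropping to 0 → total 170, payoff 0. No gain.
University 4 (pledges 50, payoff 78): dropping to 0 → total 190, payoff 0. No gain.
University 5 (pledges 60, payoff 68): dropping to 0 → total 180, payoff 0. No gain.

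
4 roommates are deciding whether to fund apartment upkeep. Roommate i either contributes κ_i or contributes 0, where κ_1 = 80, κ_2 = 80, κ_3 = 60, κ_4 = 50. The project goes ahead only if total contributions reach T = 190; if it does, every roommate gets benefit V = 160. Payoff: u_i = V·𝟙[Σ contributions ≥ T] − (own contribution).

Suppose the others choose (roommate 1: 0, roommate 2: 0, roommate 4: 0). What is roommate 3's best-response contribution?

Others' total = 0. Even contributing 60 gives 60 < 190: no benefit either way.
Best response: 0.

0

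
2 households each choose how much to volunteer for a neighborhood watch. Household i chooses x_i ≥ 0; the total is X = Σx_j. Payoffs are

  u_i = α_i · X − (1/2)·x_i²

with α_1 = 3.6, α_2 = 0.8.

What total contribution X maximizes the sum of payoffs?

Planner FOC: ∂(Σu_j)/∂x_i = (Σα_j) − x_i = 0, so x_i^SO = Σα_j = 4.4 for every i; X^SO = 8.8.

8.8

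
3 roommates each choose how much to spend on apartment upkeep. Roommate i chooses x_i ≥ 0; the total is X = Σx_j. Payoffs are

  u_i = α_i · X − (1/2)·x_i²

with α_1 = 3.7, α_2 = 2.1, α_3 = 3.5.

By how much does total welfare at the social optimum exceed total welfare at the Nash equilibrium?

Roommate i's FOC: ∂u_i/∂x_i = α_i − x_i = 0, so x_i* = α_i.
NE contributions = (3.7, 2.1, 3.5); X = 9.3.
W^NE = (Σα)·X − ½Σα_i² = 9.3² − ½·30.35 = 71.315.
Planner sets x_i = Σα_j = 9.3 for every i, so X^SO = 3·9.3 = 27.9.
W^SO = (Σα)·X^SO − ½·3·(Σα)² = (3/2)·9.3² = 129.735.
Deadweight loss = W^SO − W^NE = 58.42.

58.42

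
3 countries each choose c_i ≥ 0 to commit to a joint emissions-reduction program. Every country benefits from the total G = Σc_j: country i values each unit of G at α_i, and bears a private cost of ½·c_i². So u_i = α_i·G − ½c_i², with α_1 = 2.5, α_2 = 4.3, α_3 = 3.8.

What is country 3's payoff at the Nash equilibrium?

Country i's FOC: ∂u_i/∂c_i = α_i − c_i = 0, so c_i* = α_i.
NE contributions = (2.5, 4.3, 3.8); G = 10.6.
u_3 = α_3·G − ½·(c_3)² = 3.8·10.6 − ½·3.8² = 33.06.

33.06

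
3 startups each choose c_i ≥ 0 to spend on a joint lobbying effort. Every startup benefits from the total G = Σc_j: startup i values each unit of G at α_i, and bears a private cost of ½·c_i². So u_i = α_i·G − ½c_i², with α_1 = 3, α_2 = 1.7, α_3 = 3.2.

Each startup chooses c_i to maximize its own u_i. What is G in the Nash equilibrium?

7.9

Startup i's FOC: ∂u_i/∂c_i = α_i − c_i = 0, so c_i* = α_i.
NE contributions = (3, 1.7, 3.2); G = 7.9.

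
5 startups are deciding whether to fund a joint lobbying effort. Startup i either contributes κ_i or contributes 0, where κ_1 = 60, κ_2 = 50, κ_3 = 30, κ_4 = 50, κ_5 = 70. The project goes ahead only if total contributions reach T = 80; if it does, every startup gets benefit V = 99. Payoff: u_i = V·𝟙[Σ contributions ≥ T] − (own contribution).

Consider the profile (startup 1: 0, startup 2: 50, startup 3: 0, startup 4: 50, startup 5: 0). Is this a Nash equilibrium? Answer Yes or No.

Total = 100 ≥ 80: provided.
Startup 1 (pledges 0, payoff 99): pledging 60 → total 160, payoff 39. No gain.
Startup 2 (pledges 50, payoff 49): dropping to 0 → total 50, payoff 0. No gain.
Startup 3 (pledges 0, payoff 99): pledging 30 → total 130, payoff 69. No gain.
Startup 4 (pledges 50, payoff 49): dropping to 0 → total 50, payoff 0. No gain.
Startup 5 (pledges 0, payoff 99): pledging 70 → total 170, payoff 29. No gain.

Yes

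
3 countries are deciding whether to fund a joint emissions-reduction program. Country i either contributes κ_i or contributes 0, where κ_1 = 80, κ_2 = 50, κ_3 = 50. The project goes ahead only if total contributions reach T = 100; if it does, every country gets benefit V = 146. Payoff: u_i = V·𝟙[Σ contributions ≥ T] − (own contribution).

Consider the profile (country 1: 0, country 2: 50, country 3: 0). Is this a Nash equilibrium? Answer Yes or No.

No

Total = 50 < 100: not provided.
Country 1 (pledges 0, payoff 0): pledging 80 → total 130, payoff 66. Profitable deviation.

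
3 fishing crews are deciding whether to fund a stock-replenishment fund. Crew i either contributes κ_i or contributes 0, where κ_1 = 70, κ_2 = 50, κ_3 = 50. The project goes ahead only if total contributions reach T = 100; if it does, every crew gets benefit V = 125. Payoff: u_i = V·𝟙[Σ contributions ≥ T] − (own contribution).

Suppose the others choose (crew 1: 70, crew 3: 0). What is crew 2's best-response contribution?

50

Others' total = 70. Contributing 50 brings total to 120 ≥ 100: gain V − κ_2 = 75.
Best response: 50.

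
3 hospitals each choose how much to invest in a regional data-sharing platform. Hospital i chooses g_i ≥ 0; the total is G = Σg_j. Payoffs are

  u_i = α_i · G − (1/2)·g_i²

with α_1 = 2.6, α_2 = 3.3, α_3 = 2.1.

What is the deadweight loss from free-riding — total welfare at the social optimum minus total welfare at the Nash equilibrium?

Hospital i's FOC: ∂u_i/∂g_i = α_i − g_i = 0, so g_i* = α_i.
NE contributions = (2.6, 3.3, 2.1); G = 8.
W^NE = (Σα)·G − ½Σα_i² = 8² − ½·22.06 = 52.97.
Planner sets g_i = Σα_j = 8 for every i, so G^SO = 3·8 = 24.
W^SO = (Σα)·G^SO − ½·3·(Σα)² = (3/2)·8² = 96.
Deadweight loss = W^SO − W^NE = 43.03.

43.03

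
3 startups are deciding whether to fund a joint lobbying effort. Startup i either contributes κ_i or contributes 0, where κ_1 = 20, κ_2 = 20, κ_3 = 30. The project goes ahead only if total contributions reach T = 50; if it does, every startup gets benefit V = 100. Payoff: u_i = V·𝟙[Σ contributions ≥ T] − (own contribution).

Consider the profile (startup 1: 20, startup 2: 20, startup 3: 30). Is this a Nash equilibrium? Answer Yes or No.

Total = 70 ≥ 50: provided.
Startup 1 (pledges 20, payoff 80): dropping to 0 → total 50, payoff 100. Profitable deviation.

No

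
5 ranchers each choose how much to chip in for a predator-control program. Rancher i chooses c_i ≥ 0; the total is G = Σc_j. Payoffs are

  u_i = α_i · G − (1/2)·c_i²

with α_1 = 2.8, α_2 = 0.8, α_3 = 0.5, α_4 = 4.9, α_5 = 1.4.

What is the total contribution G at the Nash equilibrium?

Rancher i's FOC: ∂u_i/∂c_i = α_i − c_i = 0, so c_i* = α_i.
NE contributions = (2.8, 0.8, 0.5, 4.9, 1.4); G = 10.4.

10.4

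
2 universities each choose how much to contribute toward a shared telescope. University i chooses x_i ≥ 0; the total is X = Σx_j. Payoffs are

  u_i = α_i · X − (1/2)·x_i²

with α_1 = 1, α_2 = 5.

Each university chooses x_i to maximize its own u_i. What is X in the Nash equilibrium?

6

University i's FOC: ∂u_i/∂x_i = α_i − x_i = 0, so x_i* = α_i.
NE contributions = (1, 5); X = 6.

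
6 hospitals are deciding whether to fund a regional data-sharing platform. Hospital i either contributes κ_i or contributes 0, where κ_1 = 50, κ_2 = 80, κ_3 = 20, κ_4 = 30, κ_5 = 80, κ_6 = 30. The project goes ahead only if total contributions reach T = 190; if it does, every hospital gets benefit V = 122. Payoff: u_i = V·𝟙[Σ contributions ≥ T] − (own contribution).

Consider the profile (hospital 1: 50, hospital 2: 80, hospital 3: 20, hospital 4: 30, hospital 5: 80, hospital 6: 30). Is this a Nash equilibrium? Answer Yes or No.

No

Total = 290 ≥ 190: provided.
Hospital 1 (pledges 50, payoff 72): dropping to 0 → total 240, payoff 122. Profitable deviation.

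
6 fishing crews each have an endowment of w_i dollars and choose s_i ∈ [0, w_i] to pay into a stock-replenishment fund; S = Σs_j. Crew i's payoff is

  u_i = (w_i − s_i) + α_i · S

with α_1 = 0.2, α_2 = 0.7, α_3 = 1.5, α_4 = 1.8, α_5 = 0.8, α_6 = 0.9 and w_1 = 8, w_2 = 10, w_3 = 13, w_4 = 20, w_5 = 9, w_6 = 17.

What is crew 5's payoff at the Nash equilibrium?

∂u_i/∂s_i = α_i − 1, so crew i contributes w_i if α_i > 1, else 0.
α_i > 1 for i ∈ {3, 4}; NE contributions (0, 0, 13, 20, 0, 0), S = 33.
u_5 = (9 − 0) + 0.8·33 = 35.4.

35.4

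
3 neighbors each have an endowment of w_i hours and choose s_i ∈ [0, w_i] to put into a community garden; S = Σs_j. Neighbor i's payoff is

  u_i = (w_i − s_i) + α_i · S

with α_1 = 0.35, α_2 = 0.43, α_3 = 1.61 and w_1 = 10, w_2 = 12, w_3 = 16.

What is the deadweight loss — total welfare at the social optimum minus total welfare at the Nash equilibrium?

∂u_i/∂s_i = α_i − 1, so neighbor i contributes w_i if α_i > 1, else 0.
α_i > 1 for i ∈ {3}; NE contributions (0, 0, 16), S = 16.
W^NE = Σw_i − S^NE + (Σα_i)·S^NE = 38 + 1.39·16 = 60.24.
Planner: ∂(Σu_j)/∂s_i = Σα_j − 1 = 1.39 > 0, so everyone contributes w_i; S^SO = 38, W^SO = 38 + 1.39·38 = 90.82.
Deadweight loss = 30.58.

30.58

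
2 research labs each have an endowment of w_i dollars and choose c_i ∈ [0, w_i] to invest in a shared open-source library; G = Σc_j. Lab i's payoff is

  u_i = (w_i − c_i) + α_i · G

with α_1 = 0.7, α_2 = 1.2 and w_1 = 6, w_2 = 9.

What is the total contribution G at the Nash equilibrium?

9

∂u_i/∂c_i = α_i − 1, so lab i contributes w_i if α_i > 1, else 0.
α_i > 1 for i ∈ {2}; NE contributions (0, 9), G = 9.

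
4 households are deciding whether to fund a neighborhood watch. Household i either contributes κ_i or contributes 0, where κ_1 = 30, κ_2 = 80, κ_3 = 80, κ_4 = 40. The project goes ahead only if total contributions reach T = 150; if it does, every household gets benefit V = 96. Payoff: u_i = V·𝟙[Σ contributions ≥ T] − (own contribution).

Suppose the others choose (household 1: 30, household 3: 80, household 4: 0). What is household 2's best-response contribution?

Others' total = 110. Contributing 80 brings total to 190 ≥ 150: gain V − κ_2 = 16.
Best response: 80.

80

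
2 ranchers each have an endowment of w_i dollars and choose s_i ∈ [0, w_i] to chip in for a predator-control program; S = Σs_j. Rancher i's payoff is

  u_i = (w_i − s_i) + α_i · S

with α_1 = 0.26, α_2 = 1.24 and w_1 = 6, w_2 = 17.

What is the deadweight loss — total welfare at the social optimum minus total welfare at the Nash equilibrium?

∂u_i/∂s_i = α_i − 1, so rancher i contributes w_i if α_i > 1, else 0.
α_i > 1 for i ∈ {2}; NE contributions (0, 17), S = 17.
W^NE = Σw_i − S^NE + (Σα_i)·S^NE = 23 + 0.5·17 = 31.5.
Planner: ∂(Σu_j)/∂s_i = Σα_j − 1 = 0.5 > 0, so everyone contributes w_i; S^SO = 23, W^SO = 23 + 0.5·23 = 34.5.
Deadweight loss = 3.

3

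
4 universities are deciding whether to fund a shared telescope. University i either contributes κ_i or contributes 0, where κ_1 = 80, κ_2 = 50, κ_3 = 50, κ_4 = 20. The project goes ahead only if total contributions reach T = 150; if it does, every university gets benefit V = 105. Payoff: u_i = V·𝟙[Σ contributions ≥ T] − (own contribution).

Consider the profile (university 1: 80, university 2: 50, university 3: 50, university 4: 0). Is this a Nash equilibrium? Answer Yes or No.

Yes

Total = 180 ≥ 150: provided.
University 1 (pledges 80, payoff 25): dropping to 0 → total 100, payoff 0. No gain.
University 2 (pledges 50, payoff 55): dropping to 0 → total 130, payoff 0. No gain.
University 3 (pledges 50, payoff 55): dropping to 0 → total 130, payoff 0. No gain.
University 4 (pledges 0, payoff 105): pledging 20 → total 200, payoff 85. No gain.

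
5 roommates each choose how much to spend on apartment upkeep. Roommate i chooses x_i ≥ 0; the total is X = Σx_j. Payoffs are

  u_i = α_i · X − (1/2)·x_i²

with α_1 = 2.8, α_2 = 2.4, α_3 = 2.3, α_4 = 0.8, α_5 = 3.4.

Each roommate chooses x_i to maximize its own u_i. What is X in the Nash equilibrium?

11.7

Roommate i's FOC: ∂u_i/∂x_i = α_i − x_i = 0, so x_i* = α_i.
NE contributions = (2.8, 2.4, 2.3, 0.8, 3.4); X = 11.7.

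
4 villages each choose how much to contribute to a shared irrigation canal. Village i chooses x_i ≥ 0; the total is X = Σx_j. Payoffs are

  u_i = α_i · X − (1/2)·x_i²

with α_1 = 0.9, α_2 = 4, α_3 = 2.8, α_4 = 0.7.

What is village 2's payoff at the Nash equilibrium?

25.6

Village i's FOC: ∂u_i/∂x_i = α_i − x_i = 0, so x_i* = α_i.
NE contributions = (0.9, 4, 2.8, 0.7); X = 8.4.
u_2 = α_2·X − ½·(x_2)² = 4·8.4 − ½·4² = 25.6.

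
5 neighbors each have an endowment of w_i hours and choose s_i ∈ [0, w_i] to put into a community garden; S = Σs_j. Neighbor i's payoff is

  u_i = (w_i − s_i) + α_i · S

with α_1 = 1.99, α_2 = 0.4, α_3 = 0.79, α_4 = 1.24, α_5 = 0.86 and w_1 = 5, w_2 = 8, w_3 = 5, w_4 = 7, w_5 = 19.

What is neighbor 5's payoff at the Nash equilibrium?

∂u_i/∂s_i = α_i − 1, so neighbor i contributes w_i if α_i > 1, else 0.
α_i > 1 for i ∈ {1, 4}; NE contributions (5, 0, 0, 7, 0), S = 12.
u_5 = (19 − 0) + 0.86·12 = 29.32.

29.32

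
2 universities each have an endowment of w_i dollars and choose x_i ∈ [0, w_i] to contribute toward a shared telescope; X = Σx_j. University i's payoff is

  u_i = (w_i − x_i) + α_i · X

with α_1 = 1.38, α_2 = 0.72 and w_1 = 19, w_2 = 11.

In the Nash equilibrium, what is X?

19

∂u_i/∂x_i = α_i − 1, so university i contributes w_i if α_i > 1, else 0.
α_i > 1 for i ∈ {1}; NE contributions (19, 0), X = 19.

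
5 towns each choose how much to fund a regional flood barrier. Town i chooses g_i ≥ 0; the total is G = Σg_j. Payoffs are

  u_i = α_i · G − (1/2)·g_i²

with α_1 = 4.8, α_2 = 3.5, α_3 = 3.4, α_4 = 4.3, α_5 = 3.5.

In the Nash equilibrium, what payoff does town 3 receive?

Town i's FOC: ∂u_i/∂g_i = α_i − g_i = 0, so g_i* = α_i.
NE contributions = (4.8, 3.5, 3.4, 4.3, 3.5); G = 19.5.
u_3 = α_3·G − ½·(g_3)² = 3.4·19.5 − ½·3.4² = 60.52.

60.52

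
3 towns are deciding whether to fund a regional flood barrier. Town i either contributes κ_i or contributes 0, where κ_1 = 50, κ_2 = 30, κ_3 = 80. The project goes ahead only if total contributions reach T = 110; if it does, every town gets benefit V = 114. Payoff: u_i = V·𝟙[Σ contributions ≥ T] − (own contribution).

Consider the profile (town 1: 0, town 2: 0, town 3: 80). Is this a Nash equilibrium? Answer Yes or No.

Total = 80 < 110: not provided.
Town 1 (pledges 0, payoff 0): pledging 50 → total 130, payoff 64. Profitable deviation.

No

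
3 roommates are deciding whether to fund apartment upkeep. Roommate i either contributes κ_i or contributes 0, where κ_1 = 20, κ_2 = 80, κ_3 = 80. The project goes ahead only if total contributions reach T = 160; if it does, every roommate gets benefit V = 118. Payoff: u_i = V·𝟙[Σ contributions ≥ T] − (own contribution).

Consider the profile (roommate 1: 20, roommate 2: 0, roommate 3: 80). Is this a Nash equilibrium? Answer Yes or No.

No

Total = 100 < 160: not provided.
Roommate 1 (pledges 20, payoff -20): dropping to 0 → total 80, payoff 0. Profitable deviation.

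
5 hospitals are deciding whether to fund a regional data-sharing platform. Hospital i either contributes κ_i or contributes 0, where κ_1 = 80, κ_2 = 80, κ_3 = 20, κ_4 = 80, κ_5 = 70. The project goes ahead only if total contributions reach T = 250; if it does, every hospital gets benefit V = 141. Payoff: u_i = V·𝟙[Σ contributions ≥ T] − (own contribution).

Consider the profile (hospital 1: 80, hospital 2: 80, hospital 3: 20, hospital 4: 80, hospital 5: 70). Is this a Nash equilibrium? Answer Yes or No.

Total = 330 ≥ 250: provided.
Hospital 1 (pledges 80, payoff 61): dropping to 0 → total 250, payoff 141. Profitable deviation.

No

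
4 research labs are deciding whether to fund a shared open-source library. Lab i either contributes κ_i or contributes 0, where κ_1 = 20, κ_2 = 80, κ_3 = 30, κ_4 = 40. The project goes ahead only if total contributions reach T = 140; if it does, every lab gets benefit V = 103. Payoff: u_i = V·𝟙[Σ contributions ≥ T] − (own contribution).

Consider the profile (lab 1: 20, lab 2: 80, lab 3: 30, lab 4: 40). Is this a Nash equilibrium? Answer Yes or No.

No

Total = 170 ≥ 140: provided.
Lab 1 (pledges 20, payoff 83): dropping to 0 → total 150, payoff 103. Profitable deviation.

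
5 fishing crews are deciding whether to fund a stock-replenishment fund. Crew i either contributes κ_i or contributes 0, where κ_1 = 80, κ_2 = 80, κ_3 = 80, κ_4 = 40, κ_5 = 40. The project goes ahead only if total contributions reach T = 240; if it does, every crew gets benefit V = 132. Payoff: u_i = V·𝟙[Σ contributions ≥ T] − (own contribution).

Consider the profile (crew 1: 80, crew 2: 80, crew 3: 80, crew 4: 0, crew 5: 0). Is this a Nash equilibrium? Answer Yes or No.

Yes

Total = 240 ≥ 240: provided.
Crew 1 (pledges 80, payoff 52): dropping to 0 → total 160, payoff 0. No gain.
Crew 2 (pledges 80, payoff 52): dropping to 0 → total 160, payoff 0. No gain.
Crew 3 (pledges 80, payoff 52): dropping to 0 → total 160, payoff 0. No gain.
Crew 4 (pledges 0, payoff 132): pledging 40 → total 280, payoff 92. No gain.
Crew 5 (pledges 0, payoff 132): pledging 40 → total 280, payoff 92. No gain.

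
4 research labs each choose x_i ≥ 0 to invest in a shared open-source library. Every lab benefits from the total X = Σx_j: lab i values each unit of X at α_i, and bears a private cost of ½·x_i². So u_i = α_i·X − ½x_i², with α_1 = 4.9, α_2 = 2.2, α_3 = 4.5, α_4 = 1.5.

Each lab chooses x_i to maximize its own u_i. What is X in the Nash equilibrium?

13.1

Lab i's FOC: ∂u_i/∂x_i = α_i − x_i = 0, so x_i* = α_i.
NE contributions = (4.9, 2.2, 4.5, 1.5); X = 13.1.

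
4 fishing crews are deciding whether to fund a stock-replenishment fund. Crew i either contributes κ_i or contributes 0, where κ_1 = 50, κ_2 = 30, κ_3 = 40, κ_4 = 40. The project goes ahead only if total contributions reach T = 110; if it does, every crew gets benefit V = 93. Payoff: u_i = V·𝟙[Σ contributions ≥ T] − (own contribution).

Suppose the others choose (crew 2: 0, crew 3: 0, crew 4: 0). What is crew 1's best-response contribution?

0

Others' total = 0. Even contributing 50 gives 50 < 110: no benefit either way.
Best response: 0.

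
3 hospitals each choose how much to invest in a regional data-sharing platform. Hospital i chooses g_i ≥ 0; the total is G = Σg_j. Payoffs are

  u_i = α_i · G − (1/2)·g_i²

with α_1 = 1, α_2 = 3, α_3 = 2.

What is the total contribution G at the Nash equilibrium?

6

Hospital i's FOC: ∂u_i/∂g_i = α_i − g_i = 0, so g_i* = α_i.
NE contributions = (1, 3, 2); G = 6.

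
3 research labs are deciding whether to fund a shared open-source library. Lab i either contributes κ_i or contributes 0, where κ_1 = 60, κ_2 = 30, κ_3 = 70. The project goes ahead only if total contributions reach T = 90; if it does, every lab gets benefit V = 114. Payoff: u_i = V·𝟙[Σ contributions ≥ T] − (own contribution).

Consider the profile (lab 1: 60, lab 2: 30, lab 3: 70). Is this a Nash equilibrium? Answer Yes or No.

No

Total = 160 ≥ 90: provided.
Lab 1 (pledges 60, payoff 54): dropping to 0 → total 100, payoff 114. Profitable deviation.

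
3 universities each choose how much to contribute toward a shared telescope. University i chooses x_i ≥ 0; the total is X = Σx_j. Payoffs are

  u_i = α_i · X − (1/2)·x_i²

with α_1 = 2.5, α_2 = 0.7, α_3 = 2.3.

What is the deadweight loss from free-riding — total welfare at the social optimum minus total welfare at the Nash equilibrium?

University i's FOC: ∂u_i/∂x_i = α_i − x_i = 0, so x_i* = α_i.
NE contributions = (2.5, 0.7, 2.3); X = 5.5.
W^NE = (Σα)·X − ½Σα_i² = 5.5² − ½·12.03 = 24.235.
Planner sets x_i = Σα_j = 5.5 for every i, so X^SO = 3·5.5 = 16.5.
W^SO = (Σα)·X^SO − ½·3·(Σα)² = (3/2)·5.5² = 45.375.
Deadweight loss = W^SO − W^NE = 21.14.

21.14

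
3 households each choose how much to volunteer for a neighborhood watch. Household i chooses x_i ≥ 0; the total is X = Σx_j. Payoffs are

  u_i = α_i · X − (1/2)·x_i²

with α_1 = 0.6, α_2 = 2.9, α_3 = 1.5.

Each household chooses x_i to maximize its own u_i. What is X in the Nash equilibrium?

Household i's FOC: ∂u_i/∂x_i = α_i − x_i = 0, so x_i* = α_i.
NE contributions = (0.6, 2.9, 1.5); X = 5.

5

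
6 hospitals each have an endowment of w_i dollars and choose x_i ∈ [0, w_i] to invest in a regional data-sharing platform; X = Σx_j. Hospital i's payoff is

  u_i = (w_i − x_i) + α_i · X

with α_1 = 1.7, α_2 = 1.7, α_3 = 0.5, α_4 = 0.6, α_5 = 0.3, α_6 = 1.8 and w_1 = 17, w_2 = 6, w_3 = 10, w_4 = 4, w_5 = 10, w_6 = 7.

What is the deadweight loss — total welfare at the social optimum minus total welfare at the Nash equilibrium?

∂u_i/∂x_i = α_i − 1, so hospital i contributes w_i if α_i > 1, else 0.
α_i > 1 for i ∈ {1, 2, 6}; NE contributions (17, 6, 0, 0, 0, 7), X = 30.
W^NE = Σw_i − X^NE + (Σα_i)·X^NE = 54 + 5.6·30 = 222.
Planner: ∂(Σu_j)/∂x_i = Σα_j − 1 = 5.6 > 0, so everyone contributes w_i; X^SO = 54, W^SO = 54 + 5.6·54 = 356.4.
Deadweight loss = 134.4.

134.4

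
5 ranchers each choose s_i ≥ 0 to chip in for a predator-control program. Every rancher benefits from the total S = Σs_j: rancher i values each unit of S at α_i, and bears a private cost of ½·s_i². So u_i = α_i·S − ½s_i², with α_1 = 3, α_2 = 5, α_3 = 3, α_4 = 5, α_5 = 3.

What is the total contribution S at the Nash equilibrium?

19

Rancher i's FOC: ∂u_i/∂s_i = α_i − s_i = 0, so s_i* = α_i.
NE contributions = (3, 5, 3, 5, 3); S = 19.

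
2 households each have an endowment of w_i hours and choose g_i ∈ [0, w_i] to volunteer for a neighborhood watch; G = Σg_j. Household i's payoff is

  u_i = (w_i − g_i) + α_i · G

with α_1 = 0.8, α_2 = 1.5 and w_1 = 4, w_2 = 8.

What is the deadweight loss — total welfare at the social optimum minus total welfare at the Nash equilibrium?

∂u_i/∂g_i = α_i − 1, so household i contributes w_i if α_i > 1, else 0.
α_i > 1 for i ∈ {2}; NE contributions (0, 8), G = 8.
W^NE = Σw_i − G^NE + (Σα_i)·G^NE = 12 + 1.3·8 = 22.4.
Planner: ∂(Σu_j)/∂g_i = Σα_j − 1 = 1.3 > 0, so everyone contributes w_i; G^SO = 12, W^SO = 12 + 1.3·12 = 27.6.
Deadweight loss = 5.2.

5.2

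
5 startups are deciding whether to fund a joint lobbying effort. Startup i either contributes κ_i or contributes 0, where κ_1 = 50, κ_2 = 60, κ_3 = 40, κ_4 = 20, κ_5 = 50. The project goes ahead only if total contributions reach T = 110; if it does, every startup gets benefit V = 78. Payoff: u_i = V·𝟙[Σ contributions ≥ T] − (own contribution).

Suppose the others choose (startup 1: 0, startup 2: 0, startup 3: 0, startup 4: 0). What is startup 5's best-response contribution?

0

Others' total = 0. Even contributing 50 gives 50 < 110: no benefit either way.
Best response: 0.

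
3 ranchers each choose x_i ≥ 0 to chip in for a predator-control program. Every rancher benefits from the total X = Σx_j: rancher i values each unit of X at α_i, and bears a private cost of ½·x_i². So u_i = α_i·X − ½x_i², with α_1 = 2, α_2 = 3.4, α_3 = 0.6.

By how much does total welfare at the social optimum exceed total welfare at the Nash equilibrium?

Rancher i's FOC: ∂u_i/∂x_i = α_i − x_i = 0, so x_i* = α_i.
NE contributions = (2, 3.4, 0.6); X = 6.
W^NE = (Σα)·X − ½Σα_i² = 6² − ½·15.92 = 28.04.
Planner sets x_i = Σα_j = 6 for every i, so X^SO = 3·6 = 18.
W^SO = (Σα)·X^SO − ½·3·(Σα)² = (3/2)·6² = 54.
Deadweight loss = W^SO − W^NE = 25.96.

25.96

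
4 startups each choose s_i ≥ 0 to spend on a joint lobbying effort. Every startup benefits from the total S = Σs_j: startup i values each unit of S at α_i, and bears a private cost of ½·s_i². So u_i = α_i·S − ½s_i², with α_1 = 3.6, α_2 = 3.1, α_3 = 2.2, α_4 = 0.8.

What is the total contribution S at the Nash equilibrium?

Startup i's FOC: ∂u_i/∂s_i = α_i − s_i = 0, so s_i* = α_i.
NE contributions = (3.6, 3.1, 2.2, 0.8); S = 9.7.

9.7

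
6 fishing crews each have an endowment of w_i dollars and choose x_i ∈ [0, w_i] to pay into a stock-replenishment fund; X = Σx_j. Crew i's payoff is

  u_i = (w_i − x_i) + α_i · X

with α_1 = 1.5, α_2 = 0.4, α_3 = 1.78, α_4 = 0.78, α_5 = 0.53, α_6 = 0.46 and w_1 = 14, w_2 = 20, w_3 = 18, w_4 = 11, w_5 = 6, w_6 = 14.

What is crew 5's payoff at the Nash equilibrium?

∂u_i/∂x_i = α_i − 1, so crew i contributes w_i if α_i > 1, else 0.
α_i > 1 for i ∈ {1, 3}; NE contributions (14, 0, 18, 0, 0, 0), X = 32.
u_5 = (6 − 0) + 0.53·32 = 22.96.

22.96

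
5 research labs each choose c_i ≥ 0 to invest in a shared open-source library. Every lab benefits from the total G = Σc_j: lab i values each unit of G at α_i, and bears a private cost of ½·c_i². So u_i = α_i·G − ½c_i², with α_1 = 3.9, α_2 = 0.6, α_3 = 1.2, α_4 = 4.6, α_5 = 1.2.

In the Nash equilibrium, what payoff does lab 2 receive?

6.72

Lab i's FOC: ∂u_i/∂c_i = α_i − c_i = 0, so c_i* = α_i.
NE contributions = (3.9, 0.6, 1.2, 4.6, 1.2); G = 11.5.
u_2 = α_2·G − ½·(c_2)² = 0.6·11.5 − ½·0.6² = 6.72.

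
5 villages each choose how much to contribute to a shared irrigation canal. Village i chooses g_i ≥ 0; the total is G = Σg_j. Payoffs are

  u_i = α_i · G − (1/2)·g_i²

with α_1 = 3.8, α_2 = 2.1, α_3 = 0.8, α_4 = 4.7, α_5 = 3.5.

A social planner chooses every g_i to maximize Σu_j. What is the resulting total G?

Planner FOC: ∂(Σu_j)/∂g_i = (Σα_j) − g_i = 0, so g_i^SO = Σα_j = 14.9 for every i; G^SO = 74.5.

74.5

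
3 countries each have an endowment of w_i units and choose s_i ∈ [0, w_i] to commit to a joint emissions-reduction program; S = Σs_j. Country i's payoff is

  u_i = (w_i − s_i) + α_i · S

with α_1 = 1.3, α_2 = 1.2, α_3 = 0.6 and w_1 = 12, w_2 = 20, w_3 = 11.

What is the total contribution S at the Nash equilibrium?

32

∂u_i/∂s_i = α_i − 1, so country i contributes w_i if α_i > 1, else 0.
α_i > 1 for i ∈ {1, 2}; NE contributions (12, 20, 0), S = 32.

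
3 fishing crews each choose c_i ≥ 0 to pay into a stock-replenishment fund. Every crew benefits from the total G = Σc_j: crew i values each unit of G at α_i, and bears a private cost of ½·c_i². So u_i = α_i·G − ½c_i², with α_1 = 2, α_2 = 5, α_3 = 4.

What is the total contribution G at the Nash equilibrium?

11

Crew i's FOC: ∂u_i/∂c_i = α_i − c_i = 0, so c_i* = α_i.
NE contributions = (2, 5, 4); G = 11.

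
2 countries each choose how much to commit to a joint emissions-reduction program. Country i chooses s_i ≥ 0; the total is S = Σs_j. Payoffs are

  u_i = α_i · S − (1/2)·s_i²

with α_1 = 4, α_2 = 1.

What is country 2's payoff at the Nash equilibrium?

4.5

Country i's FOC: ∂u_i/∂s_i = α_i − s_i = 0, so s_i* = α_i.
NE contributions = (4, 1); S = 5.
u_2 = α_2·S − ½·(s_2)² = 1·5 − ½·1² = 4.5.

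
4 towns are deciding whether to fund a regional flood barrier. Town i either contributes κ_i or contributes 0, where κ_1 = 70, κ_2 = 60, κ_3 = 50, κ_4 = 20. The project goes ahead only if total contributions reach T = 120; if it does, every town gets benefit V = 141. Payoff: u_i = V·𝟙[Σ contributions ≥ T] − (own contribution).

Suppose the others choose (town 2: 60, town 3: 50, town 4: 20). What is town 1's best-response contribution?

Others' total = 130 ≥ 120; contributing adds cost 70 for no extra benefit.
Best response: 0.

0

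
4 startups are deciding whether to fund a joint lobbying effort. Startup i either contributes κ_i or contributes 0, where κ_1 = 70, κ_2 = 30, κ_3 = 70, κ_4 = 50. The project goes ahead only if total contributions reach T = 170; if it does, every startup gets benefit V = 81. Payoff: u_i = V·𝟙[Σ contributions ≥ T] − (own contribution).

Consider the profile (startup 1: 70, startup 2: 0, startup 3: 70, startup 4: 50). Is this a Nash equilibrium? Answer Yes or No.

Yes

Total = 190 ≥ 170: provided.
Startup 1 (pledges 70, payoff 11): dropping to 0 → total 120, payoff 0. No gain.
Startup 2 (pledges 0, payoff 81): pledging 30 → total 220, payoff 51. No gain.
Startup 3 (pledges 70, payoff 11): dropping to 0 → total 120, payoff 0. No gain.
Startup 4 (pledges 50, payoff 31): dropping to 0 → total 140, payoff 0. No gain.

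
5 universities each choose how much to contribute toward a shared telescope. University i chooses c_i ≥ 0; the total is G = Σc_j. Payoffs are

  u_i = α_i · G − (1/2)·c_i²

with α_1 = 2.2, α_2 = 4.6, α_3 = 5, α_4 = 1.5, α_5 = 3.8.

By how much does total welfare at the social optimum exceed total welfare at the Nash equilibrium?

University i's FOC: ∂u_i/∂c_i = α_i − c_i = 0, so c_i* = α_i.
NE contributions = (2.2, 4.6, 5, 1.5, 3.8); G = 17.1.
W^NE = (Σα)·G − ½Σα_i² = 17.1² − ½·67.69 = 258.565.
Planner sets c_i = Σα_j = 17.1 for every i, so G^SO = 5·17.1 = 85.5.
W^SO = (Σα)·G^SO − ½·5·(Σα)² = (5/2)·17.1² = 731.025.
Deadweight loss = W^SO − W^NE = 472.46.

472.46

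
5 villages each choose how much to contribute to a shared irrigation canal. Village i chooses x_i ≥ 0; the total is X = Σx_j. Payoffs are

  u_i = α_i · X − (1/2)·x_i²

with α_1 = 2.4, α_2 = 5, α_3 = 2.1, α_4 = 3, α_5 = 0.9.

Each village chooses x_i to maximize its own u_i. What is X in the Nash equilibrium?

13.4

Village i's FOC: ∂u_i/∂x_i = α_i − x_i = 0, so x_i* = α_i.
NE contributions = (2.4, 5, 2.1, 3, 0.9); X = 13.4.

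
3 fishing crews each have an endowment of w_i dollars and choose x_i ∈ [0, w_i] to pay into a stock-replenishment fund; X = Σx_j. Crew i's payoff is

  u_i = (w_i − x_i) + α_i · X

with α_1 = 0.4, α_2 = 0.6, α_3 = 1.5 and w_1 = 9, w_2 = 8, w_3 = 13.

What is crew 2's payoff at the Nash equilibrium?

∂u_i/∂x_i = α_i − 1, so crew i contributes w_i if α_i > 1, else 0.
α_i > 1 for i ∈ {3}; NE contributions (0, 0, 13), X = 13.
u_2 = (8 − 0) + 0.6·13 = 15.8.

15.8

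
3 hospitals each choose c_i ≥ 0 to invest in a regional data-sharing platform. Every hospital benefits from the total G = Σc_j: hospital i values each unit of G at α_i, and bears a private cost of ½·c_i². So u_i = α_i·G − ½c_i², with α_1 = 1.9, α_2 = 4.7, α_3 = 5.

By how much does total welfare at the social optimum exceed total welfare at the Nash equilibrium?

92.63

Hospital i's FOC: ∂u_i/∂c_i = α_i − c_i = 0, so c_i* = α_i.
NE contributions = (1.9, 4.7, 5); G = 11.6.
W^NE = (Σα)·G − ½Σα_i² = 11.6² − ½·50.7 = 109.21.
Planner sets c_i = Σα_j = 11.6 for every i, so G^SO = 3·11.6 = 34.8.
W^SO = (Σα)·G^SO − ½·3·(Σα)² = (3/2)·11.6² = 201.84.
Deadweight loss = W^SO − W^NE = 92.63.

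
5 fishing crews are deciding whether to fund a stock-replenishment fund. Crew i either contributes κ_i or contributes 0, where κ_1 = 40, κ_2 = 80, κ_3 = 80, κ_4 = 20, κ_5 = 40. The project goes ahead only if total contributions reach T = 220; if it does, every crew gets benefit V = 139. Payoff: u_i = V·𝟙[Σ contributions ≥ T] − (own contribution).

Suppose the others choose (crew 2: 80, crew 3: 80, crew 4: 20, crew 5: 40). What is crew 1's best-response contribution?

0

Others' total = 220 ≥ 220; contributing adds cost 40 for no extra benefit.
Best response: 0.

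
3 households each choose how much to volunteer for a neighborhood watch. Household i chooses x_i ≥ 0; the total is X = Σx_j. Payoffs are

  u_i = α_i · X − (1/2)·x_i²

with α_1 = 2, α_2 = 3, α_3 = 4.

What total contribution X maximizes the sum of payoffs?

27

Planner FOC: ∂(Σu_j)/∂x_i = (Σα_j) − x_i = 0, so x_i^SO = Σα_j = 9 for every i; X^SO = 27.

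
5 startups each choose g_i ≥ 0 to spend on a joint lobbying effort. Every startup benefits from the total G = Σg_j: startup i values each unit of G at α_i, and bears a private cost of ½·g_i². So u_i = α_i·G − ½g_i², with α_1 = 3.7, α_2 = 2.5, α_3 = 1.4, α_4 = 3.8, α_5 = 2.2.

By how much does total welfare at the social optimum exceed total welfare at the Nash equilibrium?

298.03

Startup i's FOC: ∂u_i/∂g_i = α_i − g_i = 0, so g_i* = α_i.
NE contributions = (3.7, 2.5, 1.4, 3.8, 2.2); G = 13.6.
W^NE = (Σα)·G − ½Σα_i² = 13.6² − ½·41.18 = 164.37.
Planner sets g_i = Σα_j = 13.6 for every i, so G^SO = 5·13.6 = 68.
W^SO = (Σα)·G^SO − ½·5·(Σα)² = (5/2)·13.6² = 462.4.
Deadweight loss = W^SO − W^NE = 298.03.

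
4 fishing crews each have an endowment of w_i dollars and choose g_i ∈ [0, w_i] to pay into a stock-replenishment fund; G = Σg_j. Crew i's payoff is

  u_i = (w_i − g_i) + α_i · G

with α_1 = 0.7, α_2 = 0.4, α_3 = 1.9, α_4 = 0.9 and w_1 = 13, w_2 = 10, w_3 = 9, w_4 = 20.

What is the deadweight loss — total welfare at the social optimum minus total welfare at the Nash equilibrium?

∂u_i/∂g_i = α_i − 1, so crew i contributes w_i if α_i > 1, else 0.
α_i > 1 for i ∈ {3}; NE contributions (0, 0, 9, 0), G = 9.
W^NE = Σw_i − G^NE + (Σα_i)·G^NE = 52 + 2.9·9 = 78.1.
Planner: ∂(Σu_j)/∂g_i = Σα_j − 1 = 2.9 > 0, so everyone contributes w_i; G^SO = 52, W^SO = 52 + 2.9·52 = 202.8.
Deadweight loss = 124.7.

124.7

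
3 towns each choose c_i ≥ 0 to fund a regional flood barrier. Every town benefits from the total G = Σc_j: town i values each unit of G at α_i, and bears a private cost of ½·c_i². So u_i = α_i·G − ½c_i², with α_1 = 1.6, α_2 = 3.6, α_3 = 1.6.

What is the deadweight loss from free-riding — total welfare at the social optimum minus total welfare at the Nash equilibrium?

Town i's FOC: ∂u_i/∂c_i = α_i − c_i = 0, so c_i* = α_i.
NE contributions = (1.6, 3.6, 1.6); G = 6.8.
W^NE = (Σα)·G − ½Σα_i² = 6.8² − ½·18.08 = 37.2.
Planner sets c_i = Σα_j = 6.8 for every i, so G^SO = 3·6.8 = 20.4.
W^SO = (Σα)·G^SO − ½·3·(Σα)² = (3/2)·6.8² = 69.36.
Deadweight loss = W^SO − W^NE = 32.16.

32.16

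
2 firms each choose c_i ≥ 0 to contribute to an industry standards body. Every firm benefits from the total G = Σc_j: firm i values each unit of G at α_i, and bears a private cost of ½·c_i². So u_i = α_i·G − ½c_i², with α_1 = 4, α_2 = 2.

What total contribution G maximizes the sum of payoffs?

Planner FOC: ∂(Σu_j)/∂c_i = (Σα_j) − c_i = 0, so c_i^SO = Σα_j = 6 for every i; G^SO = 12.

12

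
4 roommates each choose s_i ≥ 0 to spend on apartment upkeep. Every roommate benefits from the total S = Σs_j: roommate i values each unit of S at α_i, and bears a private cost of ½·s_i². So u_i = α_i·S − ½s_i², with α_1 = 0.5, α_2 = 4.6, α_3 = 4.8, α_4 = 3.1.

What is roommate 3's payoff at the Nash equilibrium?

Roommate i's FOC: ∂u_i/∂s_i = α_i − s_i = 0, so s_i* = α_i.
NE contributions = (0.5, 4.6, 4.8, 3.1); S = 13.
u_3 = α_3·S − ½·(s_3)² = 4.8·13 − ½·4.8² = 50.88.

50.88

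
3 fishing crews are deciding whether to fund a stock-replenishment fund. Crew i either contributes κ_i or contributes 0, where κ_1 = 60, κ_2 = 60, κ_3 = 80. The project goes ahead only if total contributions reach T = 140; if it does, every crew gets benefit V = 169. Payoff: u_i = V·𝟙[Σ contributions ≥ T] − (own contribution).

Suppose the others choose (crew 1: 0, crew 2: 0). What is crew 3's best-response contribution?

Others' total = 0. Even contributing 80 gives 80 < 140: no benefit either way.
Best response: 0.

0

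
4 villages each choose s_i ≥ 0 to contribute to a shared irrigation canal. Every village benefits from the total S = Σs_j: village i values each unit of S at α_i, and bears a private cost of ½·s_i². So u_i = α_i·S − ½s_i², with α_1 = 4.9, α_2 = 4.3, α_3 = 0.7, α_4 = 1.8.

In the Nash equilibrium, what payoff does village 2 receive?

41.065

Village i's FOC: ∂u_i/∂s_i = α_i − s_i = 0, so s_i* = α_i.
NE contributions = (4.9, 4.3, 0.7, 1.8); S = 11.7.
u_2 = α_2·S − ½·(s_2)² = 4.3·11.7 − ½·4.3² = 41.065.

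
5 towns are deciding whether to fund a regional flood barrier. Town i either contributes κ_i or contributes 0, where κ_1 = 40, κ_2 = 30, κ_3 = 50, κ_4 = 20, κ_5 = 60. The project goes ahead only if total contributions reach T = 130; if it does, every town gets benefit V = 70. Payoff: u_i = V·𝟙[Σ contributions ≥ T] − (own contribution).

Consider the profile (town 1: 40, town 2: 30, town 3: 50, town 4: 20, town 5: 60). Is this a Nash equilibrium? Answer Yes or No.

No

Total = 200 ≥ 130: provided.
Town 1 (pledges 40, payoff 30): dropping to 0 → total 160, payoff 70. Profitable deviation.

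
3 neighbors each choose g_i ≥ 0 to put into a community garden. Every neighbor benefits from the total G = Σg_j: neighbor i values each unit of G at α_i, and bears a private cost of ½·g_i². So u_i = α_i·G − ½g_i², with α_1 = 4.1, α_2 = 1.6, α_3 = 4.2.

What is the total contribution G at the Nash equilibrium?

Neighbor i's FOC: ∂u_i/∂g_i = α_i − g_i = 0, so g_i* = α_i.
NE contributions = (4.1, 1.6, 4.2); G = 9.9.

9.9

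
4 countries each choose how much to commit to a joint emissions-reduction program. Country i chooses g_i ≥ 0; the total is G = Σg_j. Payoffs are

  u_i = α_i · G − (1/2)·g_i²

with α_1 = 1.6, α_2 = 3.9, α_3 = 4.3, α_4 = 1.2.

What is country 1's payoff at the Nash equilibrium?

Country i's FOC: ∂u_i/∂g_i = α_i − g_i = 0, so g_i* = α_i.
NE contributions = (1.6, 3.9, 4.3, 1.2); G = 11.
u_1 = α_1·G − ½·(g_1)² = 1.6·11 − ½·1.6² = 16.32.

16.32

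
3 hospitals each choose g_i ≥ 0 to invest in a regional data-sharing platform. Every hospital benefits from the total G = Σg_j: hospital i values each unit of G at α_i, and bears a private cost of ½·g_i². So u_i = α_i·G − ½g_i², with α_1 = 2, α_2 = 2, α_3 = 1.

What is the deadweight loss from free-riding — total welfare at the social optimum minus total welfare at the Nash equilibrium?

17

Hospital i's FOC: ∂u_i/∂g_i = α_i − g_i = 0, so g_i* = α_i.
NE contributions = (2, 2, 1); G = 5.
W^NE = (Σα)·G − ½Σα_i² = 5² − ½·9 = 20.5.
Planner sets g_i = Σα_j = 5 for every i, so G^SO = 3·5 = 15.
W^SO = (Σα)·G^SO − ½·3·(Σα)² = (3/2)·5² = 37.5.
Deadweight loss = W^SO − W^NE = 17.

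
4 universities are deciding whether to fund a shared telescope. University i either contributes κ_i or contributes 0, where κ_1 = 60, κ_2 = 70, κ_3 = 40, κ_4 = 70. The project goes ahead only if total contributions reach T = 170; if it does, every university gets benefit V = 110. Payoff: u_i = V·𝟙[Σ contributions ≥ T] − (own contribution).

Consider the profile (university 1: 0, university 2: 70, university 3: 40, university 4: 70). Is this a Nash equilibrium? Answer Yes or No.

Yes

Total = 180 ≥ 170: provided.
University 1 (pledges 0, payoff 110): pledging 60 → total 240, payoff 50. No gain.
University 2 (pledges 70, payoff 40): dropping to 0 → total 110, payoff 0. No gain.
University 3 (pledges 40, payoff 70): dropping to 0 → total 140, payoff 0. No gain.
University 4 (pledges 70, payoff 40): dropping to 0 → total 110, payoff 0. No gain.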